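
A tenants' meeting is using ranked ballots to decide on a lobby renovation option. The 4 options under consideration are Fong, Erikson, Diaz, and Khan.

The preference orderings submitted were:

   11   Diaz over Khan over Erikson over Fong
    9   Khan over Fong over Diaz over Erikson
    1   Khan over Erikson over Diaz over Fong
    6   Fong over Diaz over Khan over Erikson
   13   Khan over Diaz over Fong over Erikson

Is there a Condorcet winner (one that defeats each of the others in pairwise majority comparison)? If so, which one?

Khan

Head-to-head results (40 voters total):
Fong vs Erikson: Fong wins 28–12.
Fong vs Diaz: Diaz wins 25–15.
Fong vs Khan: Khan wins 34–6.
Erikson vs Diaz: Diaz wins 39–1.
Erikson vs Khan: Khan wins 40–0.
Diaz vs Khan: Khan wins 23–17.
Khan beats each rival — Fong (34–6), Erikson (40–0), Diaz (23–17) — so Khan is the Condorcet winner.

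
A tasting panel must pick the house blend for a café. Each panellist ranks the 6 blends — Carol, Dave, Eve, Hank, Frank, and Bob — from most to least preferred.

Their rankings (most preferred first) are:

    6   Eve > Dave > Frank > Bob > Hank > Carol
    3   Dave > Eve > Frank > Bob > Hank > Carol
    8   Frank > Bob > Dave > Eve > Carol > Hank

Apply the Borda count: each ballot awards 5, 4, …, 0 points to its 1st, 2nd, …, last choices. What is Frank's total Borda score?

67

Borda scores:
  Carol: 6·0 + 3·0 + 8·1 = 8
  Dave: 6·4 + 3·5 + 8·3 = 63
  Eve: 6·5 + 3·4 + 8·2 = 58
  Hank: 6·1 + 3·1 + 8·0 = 9
  Frank: 6·3 + 3·3 + 8·5 = 67
  Bob: 6·2 + 3·2 + 8·4 = 50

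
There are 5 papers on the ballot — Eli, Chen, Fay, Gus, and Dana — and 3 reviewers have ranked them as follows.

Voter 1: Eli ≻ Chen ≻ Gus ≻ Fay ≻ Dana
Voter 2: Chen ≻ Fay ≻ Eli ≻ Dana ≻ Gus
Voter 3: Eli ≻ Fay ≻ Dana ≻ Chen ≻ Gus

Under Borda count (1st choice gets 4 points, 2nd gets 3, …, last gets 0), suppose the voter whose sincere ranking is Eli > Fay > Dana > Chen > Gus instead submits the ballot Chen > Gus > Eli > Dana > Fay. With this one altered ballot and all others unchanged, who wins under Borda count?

Borda totals with the altered ballot: Eli 8, Chen 11, Fay 4, Gus 5, Dana 2.
The switch changes the winner from Eli to Chen.

Chen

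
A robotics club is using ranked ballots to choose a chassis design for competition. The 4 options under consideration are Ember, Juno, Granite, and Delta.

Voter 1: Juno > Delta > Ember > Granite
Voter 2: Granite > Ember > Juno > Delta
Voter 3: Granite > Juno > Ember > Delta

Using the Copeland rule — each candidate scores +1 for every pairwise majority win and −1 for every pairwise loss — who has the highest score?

Pairwise results:
  Ember vs Juno: Juno wins 2–1.
  Ember vs Granite: Granite wins 2–1.
  Ember vs Delta: Ember wins 2–1.
  Juno vs Granite: Granite wins 2–1.
  Juno vs Delta: Juno wins 3–0.
  Granite vs Delta: Granite wins 2–1.
Copeland scores (wins − losses):
  Ember: 1 − 2 = -1
  Juno: 2 − 1 = 1
  Granite: 3 − 0 = 3
  Delta: 0 − 3 = -3
Granite has the best Copeland score.

Granite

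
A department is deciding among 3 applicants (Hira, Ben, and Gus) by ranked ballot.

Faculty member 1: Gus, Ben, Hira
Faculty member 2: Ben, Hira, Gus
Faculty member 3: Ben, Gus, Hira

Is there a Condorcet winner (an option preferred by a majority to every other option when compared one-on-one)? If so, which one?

Ben

Head-to-head results (3 voters total):
Hira vs Ben: Ben wins 3–0.
Hira vs Gus: Gus wins 2–1.
Ben vs Gus: Ben wins 2–1.
Ben beats each rival — Hira (3–0), Gus (2–1) — so Ben is the Condorcet winner.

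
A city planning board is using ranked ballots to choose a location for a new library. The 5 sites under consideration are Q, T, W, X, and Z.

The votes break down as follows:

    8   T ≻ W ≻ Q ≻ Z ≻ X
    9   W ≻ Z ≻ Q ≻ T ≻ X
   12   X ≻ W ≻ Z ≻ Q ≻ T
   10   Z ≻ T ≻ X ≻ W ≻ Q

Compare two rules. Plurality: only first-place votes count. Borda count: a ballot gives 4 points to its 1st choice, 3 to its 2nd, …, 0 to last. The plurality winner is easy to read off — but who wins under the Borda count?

W

Plurality first-place counts: Q 0, T 8, W 9, X 12, Z 10 → X.
Borda totals: Q 46, T 71, W 106, X 68, Z 99 → W.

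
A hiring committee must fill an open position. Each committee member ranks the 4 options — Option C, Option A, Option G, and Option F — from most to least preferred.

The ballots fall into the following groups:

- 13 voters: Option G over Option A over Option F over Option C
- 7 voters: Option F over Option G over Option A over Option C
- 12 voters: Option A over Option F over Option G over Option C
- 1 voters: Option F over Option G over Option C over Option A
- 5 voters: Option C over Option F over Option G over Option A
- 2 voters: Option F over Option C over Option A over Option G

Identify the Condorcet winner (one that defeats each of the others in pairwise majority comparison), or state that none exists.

There is no Condorcet winner

Head-to-head results (40 voters total):
Option C vs Option A: Option A wins 32–8.
Option C vs Option G: Option G wins 33–7.
Option C vs Option F: Option F wins 35–5.
Option A vs Option G: Option G wins 26–14.
Option A vs Option F: Option A wins 25–15.
Option G vs Option F: Option F wins 27–13.
No candidate beats all others: Option A beats Option F beats Option G beats Option A, a majority cycle.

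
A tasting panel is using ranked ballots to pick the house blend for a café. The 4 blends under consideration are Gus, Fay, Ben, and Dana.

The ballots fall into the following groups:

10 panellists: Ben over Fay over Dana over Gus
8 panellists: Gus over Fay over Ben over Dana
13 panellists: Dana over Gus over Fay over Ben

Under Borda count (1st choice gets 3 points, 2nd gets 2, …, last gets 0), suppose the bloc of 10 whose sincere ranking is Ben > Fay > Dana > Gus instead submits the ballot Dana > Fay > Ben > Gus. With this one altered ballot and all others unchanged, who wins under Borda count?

Borda totals with the altered ballot: Gus 50, Fay 49, Ben 18, Dana 69.
The switch changes the winner from Gus to Dana.

Dana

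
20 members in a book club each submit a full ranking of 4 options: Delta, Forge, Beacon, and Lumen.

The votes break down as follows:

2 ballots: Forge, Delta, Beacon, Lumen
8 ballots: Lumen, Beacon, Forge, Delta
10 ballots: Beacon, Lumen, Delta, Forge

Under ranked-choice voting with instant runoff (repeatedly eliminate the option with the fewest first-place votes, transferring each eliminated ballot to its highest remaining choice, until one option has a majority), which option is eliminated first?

Delta

Round 1: Beacon 10, Lumen 8, Forge 2, Delta 0. Delta has the fewest and is eliminated.
Round 2: Beacon 10, Lumen 8, Forge 2. Forge has the fewest and is eliminated.
Round 3: Beacon 12, Lumen 8. Beacon has a majority.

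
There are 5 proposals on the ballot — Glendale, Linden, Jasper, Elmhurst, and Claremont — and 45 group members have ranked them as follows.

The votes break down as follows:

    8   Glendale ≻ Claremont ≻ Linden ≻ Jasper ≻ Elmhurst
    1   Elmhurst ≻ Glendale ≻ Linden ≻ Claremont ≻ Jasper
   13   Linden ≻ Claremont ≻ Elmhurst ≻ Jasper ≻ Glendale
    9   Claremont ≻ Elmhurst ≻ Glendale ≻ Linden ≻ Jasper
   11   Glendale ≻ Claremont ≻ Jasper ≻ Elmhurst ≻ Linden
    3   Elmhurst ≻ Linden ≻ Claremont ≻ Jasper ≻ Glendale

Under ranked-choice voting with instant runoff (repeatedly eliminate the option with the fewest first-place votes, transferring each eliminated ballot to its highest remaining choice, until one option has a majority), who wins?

Glendale

Round 1: Glendale 19, Linden 13, Claremont 9, Elmhurst 4, Jasper 0. Jasper has the fewest and is eliminated.
Round 2: Glendale 19, Linden 13, Claremont 9, Elmhurst 4. Elmhurst has the fewest and is eliminated.
Round 3: Glendale 20, Linden 16, Claremont 9. Claremont has the fewest and is eliminated.
Round 4: Glendale 29, Linden 16. Glendale has a majority.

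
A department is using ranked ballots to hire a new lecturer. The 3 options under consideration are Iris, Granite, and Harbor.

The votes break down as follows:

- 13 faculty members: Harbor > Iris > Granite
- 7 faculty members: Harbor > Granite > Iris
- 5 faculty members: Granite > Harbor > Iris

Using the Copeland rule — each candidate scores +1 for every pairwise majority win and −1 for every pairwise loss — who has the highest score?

Harbor

Pairwise results:
  Iris vs Granite: Iris wins 13–12.
  Iris vs Harbor: Harbor wins 25–0.
  Granite vs Harbor: Harbor wins 20–5.
Copeland scores (wins − losses):
  Iris: 1 − 1 = 0
  Granite: 0 − 2 = -2
  Harbor: 2 − 0 = 2
Harbor has the best Copeland score.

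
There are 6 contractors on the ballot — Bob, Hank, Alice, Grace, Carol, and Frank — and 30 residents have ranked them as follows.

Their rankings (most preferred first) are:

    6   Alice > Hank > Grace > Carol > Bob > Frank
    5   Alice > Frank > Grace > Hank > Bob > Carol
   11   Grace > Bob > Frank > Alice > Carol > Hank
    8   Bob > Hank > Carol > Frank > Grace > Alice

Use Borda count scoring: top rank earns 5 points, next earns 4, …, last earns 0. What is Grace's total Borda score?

96

Borda scores:
  Bob: 6·1 + 5·1 + 11·4 + 8·5 = 95
  Hank: 6·4 + 5·2 + 11·0 + 8·4 = 66
  Alice: 6·5 + 5·5 + 11·2 + 8·0 = 77
  Grace: 6·3 + 5·3 + 11·5 + 8·1 = 96
  Carol: 6·2 + 5·0 + 11·1 + 8·3 = 47
  Frank: 6·0 + 5·4 + 11·3 + 8·2 = 69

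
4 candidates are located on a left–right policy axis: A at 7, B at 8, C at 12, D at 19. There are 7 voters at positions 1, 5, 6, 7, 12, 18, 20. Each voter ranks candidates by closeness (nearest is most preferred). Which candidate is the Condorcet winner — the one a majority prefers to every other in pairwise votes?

With single-peaked preferences on a line, the Condorcet winner is the candidate closest to the median voter.
The median voter (position 7) is closest to A at 7.
Check: A vs C — voters closer to A: 4 of 7.

A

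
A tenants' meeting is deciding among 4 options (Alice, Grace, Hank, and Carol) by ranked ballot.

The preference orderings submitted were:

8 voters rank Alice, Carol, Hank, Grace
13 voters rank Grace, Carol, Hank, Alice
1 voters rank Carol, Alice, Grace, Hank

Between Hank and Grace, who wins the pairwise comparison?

Grace

Ballots ranking Hank above Grace: 8.
Ballots ranking Grace above Hank: 13+1 = 14.
Grace wins the head-to-head, 14–8.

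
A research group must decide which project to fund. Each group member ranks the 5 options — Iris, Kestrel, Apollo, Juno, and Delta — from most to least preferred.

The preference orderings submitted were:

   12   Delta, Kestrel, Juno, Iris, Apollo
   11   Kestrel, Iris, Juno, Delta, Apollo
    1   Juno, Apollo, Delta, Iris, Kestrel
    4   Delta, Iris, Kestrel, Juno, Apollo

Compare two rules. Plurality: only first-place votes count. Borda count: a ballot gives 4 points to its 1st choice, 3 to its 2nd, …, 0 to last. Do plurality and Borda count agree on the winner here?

No

Plurality first-place counts: Iris 0, Kestrel 11, Apollo 0, Juno 1, Delta 16 → Delta.
Borda totals: Iris 58, Kestrel 88, Apollo 3, Juno 54, Delta 77 → Kestrel.
The two rules disagree: plurality picks Delta, Borda picks Kestrel.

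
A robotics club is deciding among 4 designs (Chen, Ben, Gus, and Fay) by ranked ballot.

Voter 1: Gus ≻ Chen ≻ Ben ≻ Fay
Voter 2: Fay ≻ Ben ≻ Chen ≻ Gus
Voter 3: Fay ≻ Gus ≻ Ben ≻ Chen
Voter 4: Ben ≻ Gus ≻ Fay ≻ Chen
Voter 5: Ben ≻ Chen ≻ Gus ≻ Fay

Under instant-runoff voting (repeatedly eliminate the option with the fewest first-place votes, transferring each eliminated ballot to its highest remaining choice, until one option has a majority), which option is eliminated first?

Chen

Round 1: Ben 2, Fay 2, Gus 1, Chen 0. Chen has the fewest and is eliminated.
Round 2: Ben 2, Fay 2, Gus 1. Gus has the fewest and is eliminated.
Round 3: Ben 3, Fay 2. Ben has a majority.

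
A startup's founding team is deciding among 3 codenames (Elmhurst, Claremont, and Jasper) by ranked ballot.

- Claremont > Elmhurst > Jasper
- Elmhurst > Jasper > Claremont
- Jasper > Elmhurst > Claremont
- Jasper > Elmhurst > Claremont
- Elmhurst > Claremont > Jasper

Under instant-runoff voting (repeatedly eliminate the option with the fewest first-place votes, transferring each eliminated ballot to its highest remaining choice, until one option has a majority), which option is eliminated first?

Round 1: Elmhurst 2, Jasper 2, Claremont 1. Claremont has the fewest and is eliminated.
Round 2: Elmhurst 3, Jasper 2. Elmhurst has a majority.

Claremont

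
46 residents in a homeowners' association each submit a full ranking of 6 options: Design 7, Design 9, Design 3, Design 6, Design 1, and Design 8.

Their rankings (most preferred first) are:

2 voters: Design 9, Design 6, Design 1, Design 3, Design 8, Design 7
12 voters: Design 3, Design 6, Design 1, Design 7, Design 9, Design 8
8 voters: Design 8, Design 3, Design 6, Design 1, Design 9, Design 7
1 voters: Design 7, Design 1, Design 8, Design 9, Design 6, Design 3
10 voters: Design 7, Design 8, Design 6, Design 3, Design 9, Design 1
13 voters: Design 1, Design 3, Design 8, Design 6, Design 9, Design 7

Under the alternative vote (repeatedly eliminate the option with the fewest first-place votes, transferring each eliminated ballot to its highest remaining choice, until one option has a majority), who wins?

Design 3

Round 1: Design 1 13, Design 3 12, Design 7 11, Design 8 8, Design 9 2, Design 6 0. Design 6 has the fewest and is eliminated.
Round 2: Design 1 13, Design 3 12, Design 7 11, Design 8 8, Design 9 2. Design 9 has the fewest and is eliminated.
Round 3: Design 1 15, Design 3 12, Design 7 11, Design 8 8. Design 8 has the fewest and is eliminated.
Round 4: Design 3 20, Design 1 15, Design 7 11. Design 7 has the fewest and is eliminated.
Round 5: Design 3 30, Design 1 16. Design 3 has a majority.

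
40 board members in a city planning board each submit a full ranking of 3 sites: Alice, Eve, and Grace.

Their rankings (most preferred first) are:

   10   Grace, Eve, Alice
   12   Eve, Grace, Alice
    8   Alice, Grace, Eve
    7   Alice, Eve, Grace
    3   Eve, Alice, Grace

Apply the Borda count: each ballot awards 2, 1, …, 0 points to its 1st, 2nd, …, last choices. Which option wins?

Borda scores:
  Alice: 10·0 + 12·0 + 8·2 + 7·2 + 3·1 = 33
  Eve: 10·1 + 12·2 + 8·0 + 7·1 + 3·2 = 47
  Grace: 10·2 + 12·1 + 8·1 + 7·0 + 3·0 = 40
Eve has the highest total.

Eve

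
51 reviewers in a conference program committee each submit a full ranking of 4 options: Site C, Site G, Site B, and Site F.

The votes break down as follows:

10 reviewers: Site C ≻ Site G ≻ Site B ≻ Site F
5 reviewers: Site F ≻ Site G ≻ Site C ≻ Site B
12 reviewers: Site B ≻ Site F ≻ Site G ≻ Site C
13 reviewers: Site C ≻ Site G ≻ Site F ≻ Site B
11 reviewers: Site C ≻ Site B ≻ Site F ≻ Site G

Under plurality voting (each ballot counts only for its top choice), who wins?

Site C

First-place vote totals:
  Site C: 34
  Site G: 0
  Site B: 12
  Site F: 5
Site C has the most first-place votes.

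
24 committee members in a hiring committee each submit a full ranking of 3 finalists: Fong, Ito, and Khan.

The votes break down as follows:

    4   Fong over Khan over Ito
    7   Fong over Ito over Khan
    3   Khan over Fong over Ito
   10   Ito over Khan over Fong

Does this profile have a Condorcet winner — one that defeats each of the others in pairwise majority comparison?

No

Head-to-head results (24 voters total):
Fong vs Ito: Fong wins 14–10.
Fong vs Khan: Khan wins 13–11.
Ito vs Khan: Ito wins 17–7.
No candidate beats all others: Fong beats Ito beats Khan beats Fong, a majority cycle.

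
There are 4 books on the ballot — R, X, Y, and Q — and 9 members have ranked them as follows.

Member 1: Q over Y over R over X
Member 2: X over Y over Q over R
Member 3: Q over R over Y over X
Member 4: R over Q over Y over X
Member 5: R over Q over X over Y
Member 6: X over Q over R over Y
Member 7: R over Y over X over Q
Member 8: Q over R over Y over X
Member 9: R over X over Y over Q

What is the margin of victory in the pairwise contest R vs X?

5

Ballots ranking R above X: 7.
Ballots ranking X above R: 2.
R wins 7–2, a margin of 5.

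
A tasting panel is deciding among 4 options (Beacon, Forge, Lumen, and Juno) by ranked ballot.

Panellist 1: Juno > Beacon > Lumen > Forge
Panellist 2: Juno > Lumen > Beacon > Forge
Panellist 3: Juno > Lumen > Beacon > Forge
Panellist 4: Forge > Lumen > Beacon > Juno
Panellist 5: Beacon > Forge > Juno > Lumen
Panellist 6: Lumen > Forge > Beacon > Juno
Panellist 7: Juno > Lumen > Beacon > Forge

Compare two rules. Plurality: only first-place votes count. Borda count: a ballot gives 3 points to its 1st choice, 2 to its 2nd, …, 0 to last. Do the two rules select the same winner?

Yes

Plurality first-place counts: Beacon 1, Forge 1, Lumen 1, Juno 4 → Juno.
Borda totals: Beacon 10, Forge 7, Lumen 12, Juno 13 → Juno.
The two rules agree on Juno.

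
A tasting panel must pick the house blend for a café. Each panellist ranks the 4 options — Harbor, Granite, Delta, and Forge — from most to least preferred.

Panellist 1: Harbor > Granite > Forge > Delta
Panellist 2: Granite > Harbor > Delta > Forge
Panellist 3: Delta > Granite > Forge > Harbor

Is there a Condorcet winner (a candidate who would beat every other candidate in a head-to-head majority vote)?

Yes

Head-to-head results (3 voters total):
Harbor vs Granite: Granite wins 2–1.
Harbor vs Delta: Harbor wins 2–1.
Harbor vs Forge: Harbor wins 2–1.
Granite vs Delta: Granite wins 2–1.
Granite vs Forge: Granite wins 3–0.
Delta vs Forge: Delta wins 2–1.
Granite beats each rival — Harbor (2–1), Delta (2–1), Forge (3–0) — so Granite is the Condorcet winner.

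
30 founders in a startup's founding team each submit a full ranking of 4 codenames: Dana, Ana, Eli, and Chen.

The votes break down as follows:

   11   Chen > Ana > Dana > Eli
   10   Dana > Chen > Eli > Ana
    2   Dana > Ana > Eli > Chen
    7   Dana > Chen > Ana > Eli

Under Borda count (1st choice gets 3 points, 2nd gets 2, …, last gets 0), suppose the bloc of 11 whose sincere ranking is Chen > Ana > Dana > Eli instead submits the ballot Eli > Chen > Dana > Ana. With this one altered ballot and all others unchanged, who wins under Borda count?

Dana

Borda totals with the altered ballot: Dana 68, Ana 11, Eli 45, Chen 56.
The winner is unchanged: still Dana.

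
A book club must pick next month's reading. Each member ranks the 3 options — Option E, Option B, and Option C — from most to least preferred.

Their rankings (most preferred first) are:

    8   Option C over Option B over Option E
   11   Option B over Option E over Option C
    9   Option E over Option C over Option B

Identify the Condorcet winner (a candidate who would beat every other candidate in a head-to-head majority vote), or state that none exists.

None — there is no Condorcet winner

Head-to-head results (28 voters total):
Option E vs Option B: Option B wins 19–9.
Option E vs Option C: Option E wins 20–8.
Option B vs Option C: Option C wins 17–11.
No candidate beats all others: Option E beats Option C beats Option B beats Option E, a majority cycle.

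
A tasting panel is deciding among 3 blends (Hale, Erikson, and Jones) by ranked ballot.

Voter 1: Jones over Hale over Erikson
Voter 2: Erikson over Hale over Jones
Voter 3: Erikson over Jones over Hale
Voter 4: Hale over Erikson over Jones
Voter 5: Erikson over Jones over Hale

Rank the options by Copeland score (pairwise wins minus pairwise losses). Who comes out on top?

Erikson

Pairwise results:
  Hale vs Erikson: Erikson wins 3–2.
  Hale vs Jones: Jones wins 3–2.
  Erikson vs Jones: Erikson wins 4–1.
Copeland scores (wins − losses):
  Hale: 0 − 2 = -2
  Erikson: 2 − 0 = 2
  Jones: 1 − 1 = 0
Erikson has the best Copeland score.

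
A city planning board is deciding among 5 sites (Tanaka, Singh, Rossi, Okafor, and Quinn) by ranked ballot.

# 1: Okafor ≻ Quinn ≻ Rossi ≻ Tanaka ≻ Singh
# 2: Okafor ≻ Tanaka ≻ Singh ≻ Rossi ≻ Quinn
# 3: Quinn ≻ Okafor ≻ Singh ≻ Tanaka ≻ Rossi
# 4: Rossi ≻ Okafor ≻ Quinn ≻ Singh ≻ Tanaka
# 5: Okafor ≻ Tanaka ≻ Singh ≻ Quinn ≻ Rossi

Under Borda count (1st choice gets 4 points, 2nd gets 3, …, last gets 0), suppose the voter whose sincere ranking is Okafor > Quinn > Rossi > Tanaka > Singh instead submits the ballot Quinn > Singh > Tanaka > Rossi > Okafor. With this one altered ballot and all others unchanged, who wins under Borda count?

Okafor

Borda totals with the altered ballot: Tanaka 9, Singh 10, Rossi 6, Okafor 14, Quinn 11.
The winner is unchanged: still Okafor.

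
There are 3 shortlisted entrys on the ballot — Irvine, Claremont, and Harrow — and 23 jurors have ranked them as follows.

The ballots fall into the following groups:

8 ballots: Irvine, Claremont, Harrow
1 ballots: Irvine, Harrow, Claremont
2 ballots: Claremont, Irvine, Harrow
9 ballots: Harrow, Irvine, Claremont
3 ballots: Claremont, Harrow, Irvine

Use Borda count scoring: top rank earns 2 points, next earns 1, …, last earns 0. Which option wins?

Borda scores:
  Irvine: 8·2 + 2 + 2·1 + 9·1 + 3·0 = 29
  Claremont: 8·1 + 0 + 2·2 + 9·0 + 3·2 = 18
  Harrow: 8·0 + 1 + 2·0 + 9·2 + 3·1 = 22
Irvine has the highest total.

Irvine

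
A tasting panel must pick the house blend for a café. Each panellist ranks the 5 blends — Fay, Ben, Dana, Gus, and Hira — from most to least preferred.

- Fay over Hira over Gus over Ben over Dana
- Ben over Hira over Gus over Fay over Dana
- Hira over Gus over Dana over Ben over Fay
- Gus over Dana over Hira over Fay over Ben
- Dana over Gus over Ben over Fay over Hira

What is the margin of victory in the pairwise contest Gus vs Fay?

3

Ballots ranking Gus above Fay: 4.
Ballots ranking Fay above Gus: 1.
Gus wins 4–1, a margin of 3.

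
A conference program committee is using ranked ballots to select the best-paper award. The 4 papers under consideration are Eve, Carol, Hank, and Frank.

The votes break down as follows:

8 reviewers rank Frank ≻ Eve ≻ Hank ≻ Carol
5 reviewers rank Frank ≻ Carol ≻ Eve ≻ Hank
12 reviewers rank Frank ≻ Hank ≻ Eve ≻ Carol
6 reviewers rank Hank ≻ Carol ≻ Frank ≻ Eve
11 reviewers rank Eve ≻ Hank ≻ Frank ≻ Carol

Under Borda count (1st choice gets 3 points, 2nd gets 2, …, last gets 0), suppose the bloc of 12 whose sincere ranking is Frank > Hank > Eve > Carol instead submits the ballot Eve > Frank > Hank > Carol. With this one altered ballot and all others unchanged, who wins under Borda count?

Eve

Borda totals with the altered ballot: Eve 90, Carol 22, Hank 60, Frank 80.
The switch changes the winner from Frank to Eve.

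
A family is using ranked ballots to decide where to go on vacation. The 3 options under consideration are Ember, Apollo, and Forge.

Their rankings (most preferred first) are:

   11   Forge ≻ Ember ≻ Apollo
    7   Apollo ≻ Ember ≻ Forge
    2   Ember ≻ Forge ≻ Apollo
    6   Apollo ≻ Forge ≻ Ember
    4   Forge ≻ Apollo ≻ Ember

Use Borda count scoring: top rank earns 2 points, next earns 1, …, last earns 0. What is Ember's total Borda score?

22

Borda scores:
  Ember: 11·1 + 7·1 + 2·2 + 6·0 + 4·0 = 22
  Apollo: 11·0 + 7·2 + 2·0 + 6·2 + 4·1 = 30
  Forge: 11·2 + 7·0 + 2·1 + 6·1 + 4·2 = 38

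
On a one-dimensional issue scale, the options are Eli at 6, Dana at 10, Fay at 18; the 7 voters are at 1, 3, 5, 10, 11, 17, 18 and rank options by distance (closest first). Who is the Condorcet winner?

With single-peaked preferences on a line, the Condorcet winner is the candidate closest to the median voter.
The median voter (position 10) is closest to Dana at 10.
Check: Dana vs Fay — voters closer to Dana: 5 of 7.

Dana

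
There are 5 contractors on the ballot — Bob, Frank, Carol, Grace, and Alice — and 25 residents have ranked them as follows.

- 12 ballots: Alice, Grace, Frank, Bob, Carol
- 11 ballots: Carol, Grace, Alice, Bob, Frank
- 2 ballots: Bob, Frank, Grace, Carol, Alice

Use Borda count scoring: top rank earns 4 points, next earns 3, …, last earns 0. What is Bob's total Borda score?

Borda scores:
  Bob: 12·1 + 11·1 + 2·4 = 31
  Frank: 12·2 + 11·0 + 2·3 = 30
  Carol: 12·0 + 11·4 + 2·1 = 46
  Grace: 12·3 + 11·3 + 2·2 = 73
  Alice: 12·4 + 11·2 + 2·0 = 70

31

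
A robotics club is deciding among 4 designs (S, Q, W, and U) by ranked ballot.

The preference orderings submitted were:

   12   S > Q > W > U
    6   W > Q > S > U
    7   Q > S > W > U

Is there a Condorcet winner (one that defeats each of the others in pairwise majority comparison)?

Head-to-head results (25 voters total):
S vs Q: Q wins 13–12.
S vs W: S wins 19–6.
S vs U: S wins 25–0.
Q vs W: Q wins 19–6.
Q vs U: Q wins 25–0.
W vs U: W wins 25–0.
Q beats each rival — S (13–12), W (19–6), U (25–0) — so Q is the Condorcet winner.

Yes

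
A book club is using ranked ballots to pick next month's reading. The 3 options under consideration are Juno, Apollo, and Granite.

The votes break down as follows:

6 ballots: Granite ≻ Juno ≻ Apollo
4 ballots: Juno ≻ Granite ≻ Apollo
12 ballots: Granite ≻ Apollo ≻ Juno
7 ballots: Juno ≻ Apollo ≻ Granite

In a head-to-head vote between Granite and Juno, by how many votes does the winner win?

7

Ballots ranking Granite above Juno: 6+12 = 18.
Ballots ranking Juno above Granite: 4+7 = 11.
Granite wins 18–11, a margin of 7.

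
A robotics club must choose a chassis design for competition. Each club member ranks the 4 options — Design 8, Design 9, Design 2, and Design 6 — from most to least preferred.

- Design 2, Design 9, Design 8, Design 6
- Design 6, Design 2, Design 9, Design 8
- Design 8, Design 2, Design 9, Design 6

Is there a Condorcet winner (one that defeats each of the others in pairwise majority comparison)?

Yes

Head-to-head results (3 voters total):
Design 8 vs Design 9: Design 9 wins 2–1.
Design 8 vs Design 2: Design 2 wins 2–1.
Design 8 vs Design 6: Design 8 wins 2–1.
Design 9 vs Design 2: Design 2 wins 3–0.
Design 9 vs Design 6: Design 9 wins 2–1.
Design 2 vs Design 6: Design 2 wins 2–1.
Design 2 beats each rival — Design 8 (2–1), Design 9 (3–0), Design 6 (2–1) — so Design 2 is the Condorcet winner.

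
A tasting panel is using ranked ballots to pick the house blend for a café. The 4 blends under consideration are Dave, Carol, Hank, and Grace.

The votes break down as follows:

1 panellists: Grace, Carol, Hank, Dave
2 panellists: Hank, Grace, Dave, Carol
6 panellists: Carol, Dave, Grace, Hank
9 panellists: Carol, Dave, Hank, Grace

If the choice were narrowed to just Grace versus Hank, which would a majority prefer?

Hank

Ballots ranking Grace above Hank: 1+6 = 7.
Ballots ranking Hank above Grace: 2+9 = 11.
Hank wins the head-to-head, 11–7.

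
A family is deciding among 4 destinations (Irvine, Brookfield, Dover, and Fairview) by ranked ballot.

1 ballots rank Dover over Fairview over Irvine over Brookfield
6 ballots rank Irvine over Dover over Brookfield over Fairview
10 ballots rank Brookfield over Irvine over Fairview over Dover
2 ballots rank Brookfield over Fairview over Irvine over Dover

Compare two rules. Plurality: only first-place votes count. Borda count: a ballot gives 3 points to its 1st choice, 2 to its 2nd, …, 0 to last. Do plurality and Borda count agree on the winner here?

Yes

Plurality first-place counts: Irvine 6, Brookfield 12, Dover 1, Fairview 0 → Brookfield.
Borda totals: Irvine 41, Brookfield 42, Dover 15, Fairview 16 → Brookfield.
The two rules agree on Brookfield.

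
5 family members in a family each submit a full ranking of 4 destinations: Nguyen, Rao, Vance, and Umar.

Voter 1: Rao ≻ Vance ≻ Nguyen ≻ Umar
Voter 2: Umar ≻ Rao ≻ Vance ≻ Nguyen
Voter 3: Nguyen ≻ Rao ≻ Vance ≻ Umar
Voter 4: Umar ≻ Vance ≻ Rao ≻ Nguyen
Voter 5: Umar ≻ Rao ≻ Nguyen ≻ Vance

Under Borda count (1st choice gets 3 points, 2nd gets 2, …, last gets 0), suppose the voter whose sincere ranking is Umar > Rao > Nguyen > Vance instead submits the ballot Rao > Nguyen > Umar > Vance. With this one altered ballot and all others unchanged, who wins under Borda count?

Borda totals with the altered ballot: Nguyen 6, Rao 11, Vance 6, Umar 7.
The winner is unchanged: still Rao.

Rao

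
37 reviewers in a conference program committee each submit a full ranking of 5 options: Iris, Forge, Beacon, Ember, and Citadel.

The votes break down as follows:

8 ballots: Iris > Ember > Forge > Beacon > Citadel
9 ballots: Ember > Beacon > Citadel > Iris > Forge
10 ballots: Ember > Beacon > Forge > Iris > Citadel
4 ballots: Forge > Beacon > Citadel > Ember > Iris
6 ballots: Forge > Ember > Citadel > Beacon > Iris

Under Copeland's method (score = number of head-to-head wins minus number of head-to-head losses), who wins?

Pairwise results:
  Iris vs Forge: Forge wins 20–17.
  Iris vs Beacon: Beacon wins 29–8.
  Iris vs Ember: Ember wins 29–8.
  Iris vs Citadel: Citadel wins 19–18.
  Forge vs Beacon: Beacon wins 19–18.
  Forge vs Ember: Ember wins 27–10.
  Forge vs Citadel: Forge wins 28–9.
  Beacon vs Ember: Ember wins 33–4.
  Beacon vs Citadel: Beacon wins 31–6.
  Ember vs Citadel: Ember wins 33–4.
Copeland scores (wins − losses):
  Iris: 0 − 4 = -4
  Forge: 2 − 2 = 0
  Beacon: 3 − 1 = 2
  Ember: 4 − 0 = 4
  Citadel: 1 − 3 = -2
Ember has the best Copeland score.

Ember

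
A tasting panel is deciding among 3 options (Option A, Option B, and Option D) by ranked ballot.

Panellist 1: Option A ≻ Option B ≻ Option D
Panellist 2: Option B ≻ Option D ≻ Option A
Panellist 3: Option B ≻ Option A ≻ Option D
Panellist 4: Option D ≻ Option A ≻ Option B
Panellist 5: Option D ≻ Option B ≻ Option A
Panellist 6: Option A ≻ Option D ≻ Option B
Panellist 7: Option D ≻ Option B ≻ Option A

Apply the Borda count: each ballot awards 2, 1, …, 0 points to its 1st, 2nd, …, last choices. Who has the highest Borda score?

Borda scores:
  Option A: 2 + 0 + 1 + 1 + 0 + 2 + 0 = 6
  Option B: 1 + 2 + 2 + 0 + 1 + 0 + 1 = 7
  Option D: 0 + 1 + 0 + 2 + 2 + 1 + 2 = 8
Option D has the highest total.

Option D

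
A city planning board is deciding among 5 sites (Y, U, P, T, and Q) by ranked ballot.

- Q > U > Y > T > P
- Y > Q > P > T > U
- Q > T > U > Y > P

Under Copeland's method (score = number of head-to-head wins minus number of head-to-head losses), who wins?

Q

Pairwise results:
  Y vs U: U wins 2–1.
  Y vs P: Y wins 3–0.
  Y vs T: Y wins 2–1.
  Y vs Q: Q wins 2–1.
  U vs P: U wins 2–1.
  U vs T: T wins 2–1.
  U vs Q: Q wins 3–0.
  P vs T: T wins 2–1.
  P vs Q: Q wins 3–0.
  T vs Q: Q wins 3–0.
Copeland scores (wins − losses):
  Y: 2 − 2 = 0
  U: 2 − 2 = 0
  P: 0 − 4 = -4
  T: 2 − 2 = 0
  Q: 4 − 0 = 4
Q has the best Copeland score.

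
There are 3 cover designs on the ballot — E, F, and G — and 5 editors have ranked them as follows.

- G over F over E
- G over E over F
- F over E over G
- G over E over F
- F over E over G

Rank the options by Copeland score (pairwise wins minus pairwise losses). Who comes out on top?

G

Pairwise results:
  E vs F: F wins 3–2.
  E vs G: G wins 3–2.
  F vs G: G wins 3–2.
Copeland scores (wins − losses):
  E: 0 − 2 = -2
  F: 1 − 1 = 0
  G: 2 − 0 = 2
G has the best Copeland score.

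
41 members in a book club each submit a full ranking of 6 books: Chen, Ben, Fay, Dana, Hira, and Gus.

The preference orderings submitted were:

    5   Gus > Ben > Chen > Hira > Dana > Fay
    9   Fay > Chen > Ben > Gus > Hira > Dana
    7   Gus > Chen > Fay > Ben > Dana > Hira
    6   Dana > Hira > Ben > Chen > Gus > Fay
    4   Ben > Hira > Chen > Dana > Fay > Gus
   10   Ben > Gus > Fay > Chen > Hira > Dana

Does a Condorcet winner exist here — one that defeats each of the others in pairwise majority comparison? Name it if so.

Ben

Head-to-head results (41 voters total):
Chen vs Ben: Ben wins 25–16.
Chen vs Fay: Chen wins 22–19.
Chen vs Dana: Chen wins 35–6.
Chen vs Hira: Chen wins 31–10.
Chen vs Gus: Gus wins 22–19.
Ben vs Fay: Ben wins 25–16.
Ben vs Dana: Ben wins 35–6.
Ben vs Hira: Ben wins 35–6.
Ben vs Gus: Ben wins 29–12.
Fay vs Dana: Fay wins 26–15.
Fay vs Hira: Fay wins 26–15.
Fay vs Gus: Gus wins 28–13.
Dana vs Hira: Hira wins 28–13.
Dana vs Gus: Gus wins 31–10.
Hira vs Gus: Gus wins 31–10.
Ben beats each rival — Chen (25–16), Fay (25–16), Dana (35–6), Hira (35–6), Gus (29–12) — so Ben is the Condorcet winner.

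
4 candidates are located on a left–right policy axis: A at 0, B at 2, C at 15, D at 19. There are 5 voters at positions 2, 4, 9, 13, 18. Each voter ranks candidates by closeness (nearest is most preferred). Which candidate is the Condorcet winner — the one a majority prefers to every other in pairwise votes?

C

With single-peaked preferences on a line, the Condorcet winner is the candidate closest to the median voter.
The median voter (position 9) is closest to C at 15.
Check: C vs B — voters closer to C: 3 of 5.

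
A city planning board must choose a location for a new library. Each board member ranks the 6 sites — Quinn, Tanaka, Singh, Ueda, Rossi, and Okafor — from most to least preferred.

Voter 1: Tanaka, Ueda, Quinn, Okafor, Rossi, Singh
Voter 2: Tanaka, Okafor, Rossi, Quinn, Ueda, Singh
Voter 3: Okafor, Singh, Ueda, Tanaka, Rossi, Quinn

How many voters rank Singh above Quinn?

1

Ballots ranking Singh above Quinn: 1.
Ballots ranking Quinn above Singh: 2.
So 1 of 3 voters prefer Singh to Quinn.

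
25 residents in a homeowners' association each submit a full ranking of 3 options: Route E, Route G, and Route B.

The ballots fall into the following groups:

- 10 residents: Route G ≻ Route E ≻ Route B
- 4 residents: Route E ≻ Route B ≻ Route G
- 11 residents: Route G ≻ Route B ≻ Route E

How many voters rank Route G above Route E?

21

Ballots ranking Route G above Route E: 10+11 = 21.
Ballots ranking Route E above Route G: 4.
So 21 of 25 voters prefer Route G to Route E.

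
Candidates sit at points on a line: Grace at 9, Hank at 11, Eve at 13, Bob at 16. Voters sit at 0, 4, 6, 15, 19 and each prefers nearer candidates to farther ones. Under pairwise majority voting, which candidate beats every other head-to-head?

With single-peaked preferences on a line, the Condorcet winner is the candidate closest to the median voter.
The median voter (position 6) is closest to Grace at 9.
Check: Grace vs Eve — voters closer to Grace: 3 of 5.

Grace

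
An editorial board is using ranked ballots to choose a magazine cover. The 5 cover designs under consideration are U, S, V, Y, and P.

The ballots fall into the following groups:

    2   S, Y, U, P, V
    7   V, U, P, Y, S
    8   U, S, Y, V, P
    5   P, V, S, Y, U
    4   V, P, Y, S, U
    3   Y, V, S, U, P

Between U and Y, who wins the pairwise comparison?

U

Ballots ranking U above Y: 7+8 = 15.
Ballots ranking Y above U: 2+5+4+3 = 14.
U wins the head-to-head, 15–14.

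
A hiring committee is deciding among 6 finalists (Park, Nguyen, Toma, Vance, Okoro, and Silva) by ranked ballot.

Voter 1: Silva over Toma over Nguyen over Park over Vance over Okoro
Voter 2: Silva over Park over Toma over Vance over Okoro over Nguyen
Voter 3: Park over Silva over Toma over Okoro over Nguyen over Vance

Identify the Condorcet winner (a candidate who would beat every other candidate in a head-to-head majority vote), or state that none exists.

Silva

Head-to-head results (3 voters total):
Park vs Nguyen: Park wins 2–1.
Park vs Toma: Park wins 2–1.
Park vs Vance: Park wins 3–0.
Park vs Okoro: Park wins 3–0.
Park vs Silva: Silva wins 2–1.
Nguyen vs Toma: Toma wins 3–0.
Nguyen vs Vance: Nguyen wins 2–1.
Nguyen vs Okoro: Okoro wins 2–1.
Nguyen vs Silva: Silva wins 3–0.
Toma vs Vance: Toma wins 3–0.
Toma vs Okoro: Toma wins 3–0.
Toma vs Silva: Silva wins 3–0.
Vance vs Okoro: Vance wins 2–1.
Vance vs Silva: Silva wins 3–0.
Okoro vs Silva: Silva wins 3–0.
Silva beats each rival — Park (2–1), Nguyen (3–0), Toma (3–0), Vance (3–0), Okoro (3–0) — so Silva is the Condorcet winner.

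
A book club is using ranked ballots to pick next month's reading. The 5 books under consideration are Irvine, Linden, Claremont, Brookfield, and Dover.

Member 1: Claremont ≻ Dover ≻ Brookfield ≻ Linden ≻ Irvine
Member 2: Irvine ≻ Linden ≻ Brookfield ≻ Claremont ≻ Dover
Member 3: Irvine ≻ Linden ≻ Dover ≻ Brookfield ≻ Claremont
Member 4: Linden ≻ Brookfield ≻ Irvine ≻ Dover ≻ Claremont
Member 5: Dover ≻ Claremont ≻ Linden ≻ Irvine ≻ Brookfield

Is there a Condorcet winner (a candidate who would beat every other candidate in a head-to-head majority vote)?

Head-to-head results (5 voters total):
Irvine vs Linden: Linden wins 3–2.
Irvine vs Claremont: Irvine wins 3–2.
Irvine vs Brookfield: Irvine wins 3–2.
Irvine vs Dover: Irvine wins 3–2.
Linden vs Claremont: Linden wins 3–2.
Linden vs Brookfield: Linden wins 4–1.
Linden vs Dover: Linden wins 3–2.
Claremont vs Brookfield: Brookfield wins 3–2.
Claremont vs Dover: Dover wins 3–2.
Brookfield vs Dover: Dover wins 3–2.
Linden beats each rival — Irvine (3–2), Claremont (3–2), Brookfield (4–1), Dover (3–2) — so Linden is the Condorcet winner.

Yes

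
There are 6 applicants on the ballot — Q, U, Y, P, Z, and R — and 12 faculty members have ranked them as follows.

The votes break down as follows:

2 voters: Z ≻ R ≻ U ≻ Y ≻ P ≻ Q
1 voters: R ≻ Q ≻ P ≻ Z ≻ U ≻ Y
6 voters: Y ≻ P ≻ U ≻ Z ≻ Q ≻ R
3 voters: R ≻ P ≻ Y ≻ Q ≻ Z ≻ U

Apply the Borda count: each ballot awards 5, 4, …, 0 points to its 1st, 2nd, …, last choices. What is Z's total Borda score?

27

Borda scores:
  Q: 2·0 + 4 + 6·1 + 3·2 = 16
  U: 2·3 + 1 + 6·3 + 3·0 = 25
  Y: 2·2 + 0 + 6·5 + 3·3 = 43
  P: 2·1 + 3 + 6·4 + 3·4 = 41
  Z: 2·5 + 2 + 6·2 + 3·1 = 27
  R: 2·4 + 5 + 6·0 + 3·5 = 28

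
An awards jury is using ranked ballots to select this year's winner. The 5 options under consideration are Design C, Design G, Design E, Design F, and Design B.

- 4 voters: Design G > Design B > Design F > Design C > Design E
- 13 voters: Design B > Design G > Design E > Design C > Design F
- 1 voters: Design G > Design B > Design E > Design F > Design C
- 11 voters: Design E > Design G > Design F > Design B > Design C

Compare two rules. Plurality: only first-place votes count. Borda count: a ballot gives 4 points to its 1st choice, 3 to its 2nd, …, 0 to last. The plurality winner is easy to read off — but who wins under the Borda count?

Design G

Plurality first-place counts: Design C 0, Design G 5, Design E 11, Design F 0, Design B 13 → Design B.
Borda totals: Design C 17, Design G 92, Design E 72, Design F 31, Design B 78 → Design G.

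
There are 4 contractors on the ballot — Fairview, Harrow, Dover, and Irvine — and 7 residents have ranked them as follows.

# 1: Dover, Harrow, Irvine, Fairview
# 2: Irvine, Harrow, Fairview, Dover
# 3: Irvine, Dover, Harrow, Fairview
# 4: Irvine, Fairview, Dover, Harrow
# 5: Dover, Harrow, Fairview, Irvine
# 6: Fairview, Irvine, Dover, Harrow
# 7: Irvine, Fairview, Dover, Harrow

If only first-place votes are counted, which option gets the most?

First-place vote totals:
  Fairview: 1
  Harrow: 0
  Dover: 2
  Irvine: 4
Irvine has the most first-place votes.

Irvine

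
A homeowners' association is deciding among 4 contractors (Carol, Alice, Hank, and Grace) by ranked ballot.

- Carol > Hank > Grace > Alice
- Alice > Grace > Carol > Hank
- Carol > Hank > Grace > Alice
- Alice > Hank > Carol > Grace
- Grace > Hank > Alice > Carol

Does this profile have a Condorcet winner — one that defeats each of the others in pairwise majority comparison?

No

Head-to-head results (5 voters total):
Carol vs Alice: Alice wins 3–2.
Carol vs Hank: Carol wins 3–2.
Carol vs Grace: Carol wins 3–2.
Alice vs Hank: Hank wins 3–2.
Alice vs Grace: Grace wins 3–2.
Hank vs Grace: Hank wins 3–2.
No candidate beats all others: Carol beats Hank beats Alice beats Carol, a majority cycle.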